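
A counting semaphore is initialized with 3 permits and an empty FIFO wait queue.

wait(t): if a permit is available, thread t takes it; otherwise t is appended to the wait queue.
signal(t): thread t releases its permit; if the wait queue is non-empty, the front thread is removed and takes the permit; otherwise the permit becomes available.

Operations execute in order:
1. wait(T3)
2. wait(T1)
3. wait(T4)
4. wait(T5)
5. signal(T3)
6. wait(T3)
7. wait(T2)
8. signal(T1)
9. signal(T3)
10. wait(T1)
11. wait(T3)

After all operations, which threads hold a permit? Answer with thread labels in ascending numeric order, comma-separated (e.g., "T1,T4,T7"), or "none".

Step 1: wait(T3) -> count=2 queue=[] holders={T3}
Step 2: wait(T1) -> count=1 queue=[] holders={T1,T3}
Step 3: wait(T4) -> count=0 queue=[] holders={T1,T3,T4}
Step 4: wait(T5) -> count=0 queue=[T5] holders={T1,T3,T4}
Step 5: signal(T3) -> count=0 queue=[] holders={T1,T4,T5}
Step 6: wait(T3) -> count=0 queue=[T3] holders={T1,T4,T5}
Step 7: wait(T2) -> count=0 queue=[T3,T2] holders={T1,T4,T5}
Step 8: signal(T1) -> count=0 queue=[T2] holders={T3,T4,T5}
Step 9: signal(T3) -> count=0 queue=[] holders={T2,T4,T5}
Step 10: wait(T1) -> count=0 queue=[T1] holders={T2,T4,T5}
Step 11: wait(T3) -> count=0 queue=[T1,T3] holders={T2,T4,T5}
Final holders: T2,T4,T5

Answer: T2,T4,T5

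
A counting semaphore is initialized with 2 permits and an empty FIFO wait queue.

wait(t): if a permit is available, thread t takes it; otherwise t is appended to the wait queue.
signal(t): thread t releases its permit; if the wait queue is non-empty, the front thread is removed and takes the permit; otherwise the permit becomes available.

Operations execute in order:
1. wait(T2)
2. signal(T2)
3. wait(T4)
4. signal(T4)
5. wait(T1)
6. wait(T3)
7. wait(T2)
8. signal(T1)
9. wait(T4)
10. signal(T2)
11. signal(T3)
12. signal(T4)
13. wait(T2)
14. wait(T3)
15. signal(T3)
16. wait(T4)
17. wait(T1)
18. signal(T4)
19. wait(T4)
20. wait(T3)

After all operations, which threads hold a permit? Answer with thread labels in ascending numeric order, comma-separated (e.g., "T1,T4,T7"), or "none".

Step 1: wait(T2) -> count=1 queue=[] holders={T2}
Step 2: signal(T2) -> count=2 queue=[] holders={none}
Step 3: wait(T4) -> count=1 queue=[] holders={T4}
Step 4: signal(T4) -> count=2 queue=[] holders={none}
Step 5: wait(T1) -> count=1 queue=[] holders={T1}
Step 6: wait(T3) -> count=0 queue=[] holders={T1,T3}
Step 7: wait(T2) -> count=0 queue=[T2] holders={T1,T3}
Step 8: signal(T1) -> count=0 queue=[] holders={T2,T3}
Step 9: wait(T4) -> count=0 queue=[T4] holders={T2,T3}
Step 10: signal(T2) -> count=0 queue=[] holders={T3,T4}
Step 11: signal(T3) -> count=1 queue=[] holders={T4}
Step 12: signal(T4) -> count=2 queue=[] holders={none}
Step 13: wait(T2) -> count=1 queue=[] holders={T2}
Step 14: wait(T3) -> count=0 queue=[] holders={T2,T3}
Step 15: signal(T3) -> count=1 queue=[] holders={T2}
Step 16: wait(T4) -> count=0 queue=[] holders={T2,T4}
Step 17: wait(T1) -> count=0 queue=[T1] holders={T2,T4}
Step 18: signal(T4) -> count=0 queue=[] holders={T1,T2}
Step 19: wait(T4) -> count=0 queue=[T4] holders={T1,T2}
Step 20: wait(T3) -> count=0 queue=[T4,T3] holders={T1,T2}
Final holders: T1,T2

Answer: T1,T2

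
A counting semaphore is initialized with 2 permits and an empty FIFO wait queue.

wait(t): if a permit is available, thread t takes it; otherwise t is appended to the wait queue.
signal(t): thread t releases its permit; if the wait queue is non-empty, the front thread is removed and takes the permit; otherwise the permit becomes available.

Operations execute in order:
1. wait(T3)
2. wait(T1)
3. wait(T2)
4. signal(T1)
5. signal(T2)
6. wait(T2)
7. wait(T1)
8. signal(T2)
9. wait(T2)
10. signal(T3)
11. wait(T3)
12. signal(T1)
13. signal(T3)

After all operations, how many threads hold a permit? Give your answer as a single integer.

Answer: 1

Derivation:
Step 1: wait(T3) -> count=1 queue=[] holders={T3}
Step 2: wait(T1) -> count=0 queue=[] holders={T1,T3}
Step 3: wait(T2) -> count=0 queue=[T2] holders={T1,T3}
Step 4: signal(T1) -> count=0 queue=[] holders={T2,T3}
Step 5: signal(T2) -> count=1 queue=[] holders={T3}
Step 6: wait(T2) -> count=0 queue=[] holders={T2,T3}
Step 7: wait(T1) -> count=0 queue=[T1] holders={T2,T3}
Step 8: signal(T2) -> count=0 queue=[] holders={T1,T3}
Step 9: wait(T2) -> count=0 queue=[T2] holders={T1,T3}
Step 10: signal(T3) -> count=0 queue=[] holders={T1,T2}
Step 11: wait(T3) -> count=0 queue=[T3] holders={T1,T2}
Step 12: signal(T1) -> count=0 queue=[] holders={T2,T3}
Step 13: signal(T3) -> count=1 queue=[] holders={T2}
Final holders: {T2} -> 1 thread(s)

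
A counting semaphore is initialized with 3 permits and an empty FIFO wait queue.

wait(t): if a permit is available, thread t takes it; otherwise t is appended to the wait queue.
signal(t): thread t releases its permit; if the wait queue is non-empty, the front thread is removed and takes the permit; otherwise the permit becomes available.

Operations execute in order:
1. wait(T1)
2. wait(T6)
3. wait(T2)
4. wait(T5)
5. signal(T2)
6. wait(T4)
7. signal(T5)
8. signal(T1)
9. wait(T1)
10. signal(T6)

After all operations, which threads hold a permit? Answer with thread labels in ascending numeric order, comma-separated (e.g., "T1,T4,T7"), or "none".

Answer: T1,T4

Derivation:
Step 1: wait(T1) -> count=2 queue=[] holders={T1}
Step 2: wait(T6) -> count=1 queue=[] holders={T1,T6}
Step 3: wait(T2) -> count=0 queue=[] holders={T1,T2,T6}
Step 4: wait(T5) -> count=0 queue=[T5] holders={T1,T2,T6}
Step 5: signal(T2) -> count=0 queue=[] holders={T1,T5,T6}
Step 6: wait(T4) -> count=0 queue=[T4] holders={T1,T5,T6}
Step 7: signal(T5) -> count=0 queue=[] holders={T1,T4,T6}
Step 8: signal(T1) -> count=1 queue=[] holders={T4,T6}
Step 9: wait(T1) -> count=0 queue=[] holders={T1,T4,T6}
Step 10: signal(T6) -> count=1 queue=[] holders={T1,T4}
Final holders: T1,T4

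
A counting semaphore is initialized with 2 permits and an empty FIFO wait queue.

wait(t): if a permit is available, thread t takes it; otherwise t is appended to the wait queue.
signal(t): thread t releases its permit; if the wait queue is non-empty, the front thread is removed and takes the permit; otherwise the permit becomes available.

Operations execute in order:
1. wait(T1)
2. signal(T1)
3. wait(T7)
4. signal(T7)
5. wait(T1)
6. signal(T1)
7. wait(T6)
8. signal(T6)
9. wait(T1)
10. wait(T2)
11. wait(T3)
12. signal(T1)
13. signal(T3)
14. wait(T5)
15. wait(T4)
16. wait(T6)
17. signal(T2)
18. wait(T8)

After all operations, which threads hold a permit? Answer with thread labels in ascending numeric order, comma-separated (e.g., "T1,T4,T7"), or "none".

Answer: T4,T5

Derivation:
Step 1: wait(T1) -> count=1 queue=[] holders={T1}
Step 2: signal(T1) -> count=2 queue=[] holders={none}
Step 3: wait(T7) -> count=1 queue=[] holders={T7}
Step 4: signal(T7) -> count=2 queue=[] holders={none}
Step 5: wait(T1) -> count=1 queue=[] holders={T1}
Step 6: signal(T1) -> count=2 queue=[] holders={none}
Step 7: wait(T6) -> count=1 queue=[] holders={T6}
Step 8: signal(T6) -> count=2 queue=[] holders={none}
Step 9: wait(T1) -> count=1 queue=[] holders={T1}
Step 10: wait(T2) -> count=0 queue=[] holders={T1,T2}
Step 11: wait(T3) -> count=0 queue=[T3] holders={T1,T2}
Step 12: signal(T1) -> count=0 queue=[] holders={T2,T3}
Step 13: signal(T3) -> count=1 queue=[] holders={T2}
Step 14: wait(T5) -> count=0 queue=[] holders={T2,T5}
Step 15: wait(T4) -> count=0 queue=[T4] holders={T2,T5}
Step 16: wait(T6) -> count=0 queue=[T4,T6] holders={T2,T5}
Step 17: signal(T2) -> count=0 queue=[T6] holders={T4,T5}
Step 18: wait(T8) -> count=0 queue=[T6,T8] holders={T4,T5}
Final holders: T4,T5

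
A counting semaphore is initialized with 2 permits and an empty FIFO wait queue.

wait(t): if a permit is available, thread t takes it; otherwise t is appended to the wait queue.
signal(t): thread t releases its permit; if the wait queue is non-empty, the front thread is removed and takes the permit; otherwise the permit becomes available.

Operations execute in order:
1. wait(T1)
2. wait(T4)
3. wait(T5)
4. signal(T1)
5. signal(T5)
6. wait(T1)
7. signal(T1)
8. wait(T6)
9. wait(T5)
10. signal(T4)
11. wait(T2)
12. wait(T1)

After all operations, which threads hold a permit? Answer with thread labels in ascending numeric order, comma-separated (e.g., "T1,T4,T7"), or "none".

Step 1: wait(T1) -> count=1 queue=[] holders={T1}
Step 2: wait(T4) -> count=0 queue=[] holders={T1,T4}
Step 3: wait(T5) -> count=0 queue=[T5] holders={T1,T4}
Step 4: signal(T1) -> count=0 queue=[] holders={T4,T5}
Step 5: signal(T5) -> count=1 queue=[] holders={T4}
Step 6: wait(T1) -> count=0 queue=[] holders={T1,T4}
Step 7: signal(T1) -> count=1 queue=[] holders={T4}
Step 8: wait(T6) -> count=0 queue=[] holders={T4,T6}
Step 9: wait(T5) -> count=0 queue=[T5] holders={T4,T6}
Step 10: signal(T4) -> count=0 queue=[] holders={T5,T6}
Step 11: wait(T2) -> count=0 queue=[T2] holders={T5,T6}
Step 12: wait(T1) -> count=0 queue=[T2,T1] holders={T5,T6}
Final holders: T5,T6

Answer: T5,T6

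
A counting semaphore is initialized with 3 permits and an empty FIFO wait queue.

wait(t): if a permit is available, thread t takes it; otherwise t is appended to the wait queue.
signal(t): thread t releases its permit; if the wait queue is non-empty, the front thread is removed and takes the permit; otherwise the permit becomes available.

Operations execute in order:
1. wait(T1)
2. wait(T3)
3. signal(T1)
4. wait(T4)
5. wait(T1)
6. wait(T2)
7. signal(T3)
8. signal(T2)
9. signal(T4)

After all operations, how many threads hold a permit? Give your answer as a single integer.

Step 1: wait(T1) -> count=2 queue=[] holders={T1}
Step 2: wait(T3) -> count=1 queue=[] holders={T1,T3}
Step 3: signal(T1) -> count=2 queue=[] holders={T3}
Step 4: wait(T4) -> count=1 queue=[] holders={T3,T4}
Step 5: wait(T1) -> count=0 queue=[] holders={T1,T3,T4}
Step 6: wait(T2) -> count=0 queue=[T2] holders={T1,T3,T4}
Step 7: signal(T3) -> count=0 queue=[] holders={T1,T2,T4}
Step 8: signal(T2) -> count=1 queue=[] holders={T1,T4}
Step 9: signal(T4) -> count=2 queue=[] holders={T1}
Final holders: {T1} -> 1 thread(s)

Answer: 1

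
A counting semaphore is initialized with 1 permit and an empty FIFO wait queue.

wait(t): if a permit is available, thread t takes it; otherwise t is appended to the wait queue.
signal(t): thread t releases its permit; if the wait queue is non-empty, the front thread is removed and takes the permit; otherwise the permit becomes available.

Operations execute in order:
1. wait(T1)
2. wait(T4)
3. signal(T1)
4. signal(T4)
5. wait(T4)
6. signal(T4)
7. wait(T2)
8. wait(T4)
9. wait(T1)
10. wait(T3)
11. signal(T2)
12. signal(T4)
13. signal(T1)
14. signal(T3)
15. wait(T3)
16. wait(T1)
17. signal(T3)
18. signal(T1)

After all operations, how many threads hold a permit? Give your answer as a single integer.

Answer: 0

Derivation:
Step 1: wait(T1) -> count=0 queue=[] holders={T1}
Step 2: wait(T4) -> count=0 queue=[T4] holders={T1}
Step 3: signal(T1) -> count=0 queue=[] holders={T4}
Step 4: signal(T4) -> count=1 queue=[] holders={none}
Step 5: wait(T4) -> count=0 queue=[] holders={T4}
Step 6: signal(T4) -> count=1 queue=[] holders={none}
Step 7: wait(T2) -> count=0 queue=[] holders={T2}
Step 8: wait(T4) -> count=0 queue=[T4] holders={T2}
Step 9: wait(T1) -> count=0 queue=[T4,T1] holders={T2}
Step 10: wait(T3) -> count=0 queue=[T4,T1,T3] holders={T2}
Step 11: signal(T2) -> count=0 queue=[T1,T3] holders={T4}
Step 12: signal(T4) -> count=0 queue=[T3] holders={T1}
Step 13: signal(T1) -> count=0 queue=[] holders={T3}
Step 14: signal(T3) -> count=1 queue=[] holders={none}
Step 15: wait(T3) -> count=0 queue=[] holders={T3}
Step 16: wait(T1) -> count=0 queue=[T1] holders={T3}
Step 17: signal(T3) -> count=0 queue=[] holders={T1}
Step 18: signal(T1) -> count=1 queue=[] holders={none}
Final holders: {none} -> 0 thread(s)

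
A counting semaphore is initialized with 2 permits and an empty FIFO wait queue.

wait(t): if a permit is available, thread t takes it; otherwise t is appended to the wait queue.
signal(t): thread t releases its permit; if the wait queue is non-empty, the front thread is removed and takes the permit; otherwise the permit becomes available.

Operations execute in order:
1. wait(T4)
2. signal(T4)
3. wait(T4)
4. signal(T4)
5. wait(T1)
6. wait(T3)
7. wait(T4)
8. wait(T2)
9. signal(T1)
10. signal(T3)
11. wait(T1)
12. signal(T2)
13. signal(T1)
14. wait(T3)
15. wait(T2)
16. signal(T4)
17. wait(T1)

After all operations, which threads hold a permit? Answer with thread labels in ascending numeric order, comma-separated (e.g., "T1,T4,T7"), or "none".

Answer: T2,T3

Derivation:
Step 1: wait(T4) -> count=1 queue=[] holders={T4}
Step 2: signal(T4) -> count=2 queue=[] holders={none}
Step 3: wait(T4) -> count=1 queue=[] holders={T4}
Step 4: signal(T4) -> count=2 queue=[] holders={none}
Step 5: wait(T1) -> count=1 queue=[] holders={T1}
Step 6: wait(T3) -> count=0 queue=[] holders={T1,T3}
Step 7: wait(T4) -> count=0 queue=[T4] holders={T1,T3}
Step 8: wait(T2) -> count=0 queue=[T4,T2] holders={T1,T3}
Step 9: signal(T1) -> count=0 queue=[T2] holders={T3,T4}
Step 10: signal(T3) -> count=0 queue=[] holders={T2,T4}
Step 11: wait(T1) -> count=0 queue=[T1] holders={T2,T4}
Step 12: signal(T2) -> count=0 queue=[] holders={T1,T4}
Step 13: signal(T1) -> count=1 queue=[] holders={T4}
Step 14: wait(T3) -> count=0 queue=[] holders={T3,T4}
Step 15: wait(T2) -> count=0 queue=[T2] holders={T3,T4}
Step 16: signal(T4) -> count=0 queue=[] holders={T2,T3}
Step 17: wait(T1) -> count=0 queue=[T1] holders={T2,T3}
Final holders: T2,T3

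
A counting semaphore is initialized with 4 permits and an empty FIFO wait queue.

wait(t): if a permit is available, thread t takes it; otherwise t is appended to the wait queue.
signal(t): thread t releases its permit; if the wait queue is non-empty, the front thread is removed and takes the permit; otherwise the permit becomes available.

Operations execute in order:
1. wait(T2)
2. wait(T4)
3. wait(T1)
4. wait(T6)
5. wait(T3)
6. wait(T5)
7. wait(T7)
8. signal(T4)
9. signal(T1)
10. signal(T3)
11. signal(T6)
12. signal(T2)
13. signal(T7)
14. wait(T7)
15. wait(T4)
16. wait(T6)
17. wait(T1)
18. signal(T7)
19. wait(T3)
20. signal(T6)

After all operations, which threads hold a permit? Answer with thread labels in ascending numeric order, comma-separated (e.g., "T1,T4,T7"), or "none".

Step 1: wait(T2) -> count=3 queue=[] holders={T2}
Step 2: wait(T4) -> count=2 queue=[] holders={T2,T4}
Step 3: wait(T1) -> count=1 queue=[] holders={T1,T2,T4}
Step 4: wait(T6) -> count=0 queue=[] holders={T1,T2,T4,T6}
Step 5: wait(T3) -> count=0 queue=[T3] holders={T1,T2,T4,T6}
Step 6: wait(T5) -> count=0 queue=[T3,T5] holders={T1,T2,T4,T6}
Step 7: wait(T7) -> count=0 queue=[T3,T5,T7] holders={T1,T2,T4,T6}
Step 8: signal(T4) -> count=0 queue=[T5,T7] holders={T1,T2,T3,T6}
Step 9: signal(T1) -> count=0 queue=[T7] holders={T2,T3,T5,T6}
Step 10: signal(T3) -> count=0 queue=[] holders={T2,T5,T6,T7}
Step 11: signal(T6) -> count=1 queue=[] holders={T2,T5,T7}
Step 12: signal(T2) -> count=2 queue=[] holders={T5,T7}
Step 13: signal(T7) -> count=3 queue=[] holders={T5}
Step 14: wait(T7) -> count=2 queue=[] holders={T5,T7}
Step 15: wait(T4) -> count=1 queue=[] holders={T4,T5,T7}
Step 16: wait(T6) -> count=0 queue=[] holders={T4,T5,T6,T7}
Step 17: wait(T1) -> count=0 queue=[T1] holders={T4,T5,T6,T7}
Step 18: signal(T7) -> count=0 queue=[] holders={T1,T4,T5,T6}
Step 19: wait(T3) -> count=0 queue=[T3] holders={T1,T4,T5,T6}
Step 20: signal(T6) -> count=0 queue=[] holders={T1,T3,T4,T5}
Final holders: T1,T3,T4,T5

Answer: T1,T3,T4,T5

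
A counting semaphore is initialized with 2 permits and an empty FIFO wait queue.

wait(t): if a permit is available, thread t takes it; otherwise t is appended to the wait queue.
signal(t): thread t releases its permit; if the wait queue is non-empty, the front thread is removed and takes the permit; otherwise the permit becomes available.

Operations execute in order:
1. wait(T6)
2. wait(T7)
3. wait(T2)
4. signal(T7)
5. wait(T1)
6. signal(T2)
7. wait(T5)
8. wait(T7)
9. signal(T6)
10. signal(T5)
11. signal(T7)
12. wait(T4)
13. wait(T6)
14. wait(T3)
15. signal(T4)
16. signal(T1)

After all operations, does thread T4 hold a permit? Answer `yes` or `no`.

Step 1: wait(T6) -> count=1 queue=[] holders={T6}
Step 2: wait(T7) -> count=0 queue=[] holders={T6,T7}
Step 3: wait(T2) -> count=0 queue=[T2] holders={T6,T7}
Step 4: signal(T7) -> count=0 queue=[] holders={T2,T6}
Step 5: wait(T1) -> count=0 queue=[T1] holders={T2,T6}
Step 6: signal(T2) -> count=0 queue=[] holders={T1,T6}
Step 7: wait(T5) -> count=0 queue=[T5] holders={T1,T6}
Step 8: wait(T7) -> count=0 queue=[T5,T7] holders={T1,T6}
Step 9: signal(T6) -> count=0 queue=[T7] holders={T1,T5}
Step 10: signal(T5) -> count=0 queue=[] holders={T1,T7}
Step 11: signal(T7) -> count=1 queue=[] holders={T1}
Step 12: wait(T4) -> count=0 queue=[] holders={T1,T4}
Step 13: wait(T6) -> count=0 queue=[T6] holders={T1,T4}
Step 14: wait(T3) -> count=0 queue=[T6,T3] holders={T1,T4}
Step 15: signal(T4) -> count=0 queue=[T3] holders={T1,T6}
Step 16: signal(T1) -> count=0 queue=[] holders={T3,T6}
Final holders: {T3,T6} -> T4 not in holders

Answer: no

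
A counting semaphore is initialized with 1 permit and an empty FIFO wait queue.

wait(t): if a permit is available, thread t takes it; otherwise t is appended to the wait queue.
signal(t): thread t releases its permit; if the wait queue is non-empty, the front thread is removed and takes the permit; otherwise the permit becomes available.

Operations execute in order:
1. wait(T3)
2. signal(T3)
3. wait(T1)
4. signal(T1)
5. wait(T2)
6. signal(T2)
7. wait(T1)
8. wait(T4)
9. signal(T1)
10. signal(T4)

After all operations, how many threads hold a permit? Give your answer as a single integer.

Step 1: wait(T3) -> count=0 queue=[] holders={T3}
Step 2: signal(T3) -> count=1 queue=[] holders={none}
Step 3: wait(T1) -> count=0 queue=[] holders={T1}
Step 4: signal(T1) -> count=1 queue=[] holders={none}
Step 5: wait(T2) -> count=0 queue=[] holders={T2}
Step 6: signal(T2) -> count=1 queue=[] holders={none}
Step 7: wait(T1) -> count=0 queue=[] holders={T1}
Step 8: wait(T4) -> count=0 queue=[T4] holders={T1}
Step 9: signal(T1) -> count=0 queue=[] holders={T4}
Step 10: signal(T4) -> count=1 queue=[] holders={none}
Final holders: {none} -> 0 thread(s)

Answer: 0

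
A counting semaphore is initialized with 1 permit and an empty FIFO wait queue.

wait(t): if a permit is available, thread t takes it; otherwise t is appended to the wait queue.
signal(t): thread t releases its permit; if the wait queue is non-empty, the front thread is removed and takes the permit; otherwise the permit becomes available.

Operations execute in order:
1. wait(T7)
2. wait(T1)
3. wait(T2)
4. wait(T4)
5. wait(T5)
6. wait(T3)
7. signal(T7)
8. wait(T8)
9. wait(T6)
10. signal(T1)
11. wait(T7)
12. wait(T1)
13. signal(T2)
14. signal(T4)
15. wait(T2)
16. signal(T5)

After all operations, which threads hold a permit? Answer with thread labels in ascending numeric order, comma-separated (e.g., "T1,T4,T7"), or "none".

Answer: T3

Derivation:
Step 1: wait(T7) -> count=0 queue=[] holders={T7}
Step 2: wait(T1) -> count=0 queue=[T1] holders={T7}
Step 3: wait(T2) -> count=0 queue=[T1,T2] holders={T7}
Step 4: wait(T4) -> count=0 queue=[T1,T2,T4] holders={T7}
Step 5: wait(T5) -> count=0 queue=[T1,T2,T4,T5] holders={T7}
Step 6: wait(T3) -> count=0 queue=[T1,T2,T4,T5,T3] holders={T7}
Step 7: signal(T7) -> count=0 queue=[T2,T4,T5,T3] holders={T1}
Step 8: wait(T8) -> count=0 queue=[T2,T4,T5,T3,T8] holders={T1}
Step 9: wait(T6) -> count=0 queue=[T2,T4,T5,T3,T8,T6] holders={T1}
Step 10: signal(T1) -> count=0 queue=[T4,T5,T3,T8,T6] holders={T2}
Step 11: wait(T7) -> count=0 queue=[T4,T5,T3,T8,T6,T7] holders={T2}
Step 12: wait(T1) -> count=0 queue=[T4,T5,T3,T8,T6,T7,T1] holders={T2}
Step 13: signal(T2) -> count=0 queue=[T5,T3,T8,T6,T7,T1] holders={T4}
Step 14: signal(T4) -> count=0 queue=[T3,T8,T6,T7,T1] holders={T5}
Step 15: wait(T2) -> count=0 queue=[T3,T8,T6,T7,T1,T2] holders={T5}
Step 16: signal(T5) -> count=0 queue=[T8,T6,T7,T1,T2] holders={T3}
Final holders: T3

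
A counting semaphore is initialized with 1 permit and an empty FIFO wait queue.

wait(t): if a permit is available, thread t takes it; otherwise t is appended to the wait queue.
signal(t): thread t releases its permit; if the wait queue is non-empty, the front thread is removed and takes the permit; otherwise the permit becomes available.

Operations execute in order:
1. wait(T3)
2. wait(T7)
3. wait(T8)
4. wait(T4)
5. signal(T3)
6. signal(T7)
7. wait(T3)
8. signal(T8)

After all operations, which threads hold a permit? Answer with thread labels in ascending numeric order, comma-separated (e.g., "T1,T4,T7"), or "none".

Answer: T4

Derivation:
Step 1: wait(T3) -> count=0 queue=[] holders={T3}
Step 2: wait(T7) -> count=0 queue=[T7] holders={T3}
Step 3: wait(T8) -> count=0 queue=[T7,T8] holders={T3}
Step 4: wait(T4) -> count=0 queue=[T7,T8,T4] holders={T3}
Step 5: signal(T3) -> count=0 queue=[T8,T4] holders={T7}
Step 6: signal(T7) -> count=0 queue=[T4] holders={T8}
Step 7: wait(T3) -> count=0 queue=[T4,T3] holders={T8}
Step 8: signal(T8) -> count=0 queue=[T3] holders={T4}
Final holders: T4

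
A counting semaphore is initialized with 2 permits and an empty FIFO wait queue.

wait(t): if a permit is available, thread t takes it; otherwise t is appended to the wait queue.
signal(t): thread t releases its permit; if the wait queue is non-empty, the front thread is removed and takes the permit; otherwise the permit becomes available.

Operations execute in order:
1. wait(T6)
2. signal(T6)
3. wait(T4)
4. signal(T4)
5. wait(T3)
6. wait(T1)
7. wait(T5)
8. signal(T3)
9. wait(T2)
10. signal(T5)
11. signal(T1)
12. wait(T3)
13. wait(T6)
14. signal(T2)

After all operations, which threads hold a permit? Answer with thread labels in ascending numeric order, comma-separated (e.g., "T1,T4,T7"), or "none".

Answer: T3,T6

Derivation:
Step 1: wait(T6) -> count=1 queue=[] holders={T6}
Step 2: signal(T6) -> count=2 queue=[] holders={none}
Step 3: wait(T4) -> count=1 queue=[] holders={T4}
Step 4: signal(T4) -> count=2 queue=[] holders={none}
Step 5: wait(T3) -> count=1 queue=[] holders={T3}
Step 6: wait(T1) -> count=0 queue=[] holders={T1,T3}
Step 7: wait(T5) -> count=0 queue=[T5] holders={T1,T3}
Step 8: signal(T3) -> count=0 queue=[] holders={T1,T5}
Step 9: wait(T2) -> count=0 queue=[T2] holders={T1,T5}
Step 10: signal(T5) -> count=0 queue=[] holders={T1,T2}
Step 11: signal(T1) -> count=1 queue=[] holders={T2}
Step 12: wait(T3) -> count=0 queue=[] holders={T2,T3}
Step 13: wait(T6) -> count=0 queue=[T6] holders={T2,T3}
Step 14: signal(T2) -> count=0 queue=[] holders={T3,T6}
Final holders: T3,T6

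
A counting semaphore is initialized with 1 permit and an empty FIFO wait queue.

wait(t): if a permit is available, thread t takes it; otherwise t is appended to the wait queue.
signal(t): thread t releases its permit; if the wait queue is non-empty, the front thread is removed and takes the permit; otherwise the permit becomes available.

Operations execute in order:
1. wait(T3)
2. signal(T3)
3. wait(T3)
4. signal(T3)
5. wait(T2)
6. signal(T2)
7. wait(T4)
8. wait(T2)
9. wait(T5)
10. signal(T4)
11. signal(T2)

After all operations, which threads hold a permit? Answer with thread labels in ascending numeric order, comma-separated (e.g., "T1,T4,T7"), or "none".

Step 1: wait(T3) -> count=0 queue=[] holders={T3}
Step 2: signal(T3) -> count=1 queue=[] holders={none}
Step 3: wait(T3) -> count=0 queue=[] holders={T3}
Step 4: signal(T3) -> count=1 queue=[] holders={none}
Step 5: wait(T2) -> count=0 queue=[] holders={T2}
Step 6: signal(T2) -> count=1 queue=[] holders={none}
Step 7: wait(T4) -> count=0 queue=[] holders={T4}
Step 8: wait(T2) -> count=0 queue=[T2] holders={T4}
Step 9: wait(T5) -> count=0 queue=[T2,T5] holders={T4}
Step 10: signal(T4) -> count=0 queue=[T5] holders={T2}
Step 11: signal(T2) -> count=0 queue=[] holders={T5}
Final holders: T5

Answer: T5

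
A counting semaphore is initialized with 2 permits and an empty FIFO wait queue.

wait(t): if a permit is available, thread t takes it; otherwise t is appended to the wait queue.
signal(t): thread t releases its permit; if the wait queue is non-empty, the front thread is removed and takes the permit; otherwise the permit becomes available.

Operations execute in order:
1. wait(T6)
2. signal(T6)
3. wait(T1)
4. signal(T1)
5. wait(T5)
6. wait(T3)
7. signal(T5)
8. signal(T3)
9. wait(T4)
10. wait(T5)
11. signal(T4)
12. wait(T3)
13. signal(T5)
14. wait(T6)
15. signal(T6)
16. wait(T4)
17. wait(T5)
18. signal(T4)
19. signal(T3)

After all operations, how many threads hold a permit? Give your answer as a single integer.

Answer: 1

Derivation:
Step 1: wait(T6) -> count=1 queue=[] holders={T6}
Step 2: signal(T6) -> count=2 queue=[] holders={none}
Step 3: wait(T1) -> count=1 queue=[] holders={T1}
Step 4: signal(T1) -> count=2 queue=[] holders={none}
Step 5: wait(T5) -> count=1 queue=[] holders={T5}
Step 6: wait(T3) -> count=0 queue=[] holders={T3,T5}
Step 7: signal(T5) -> count=1 queue=[] holders={T3}
Step 8: signal(T3) -> count=2 queue=[] holders={none}
Step 9: wait(T4) -> count=1 queue=[] holders={T4}
Step 10: wait(T5) -> count=0 queue=[] holders={T4,T5}
Step 11: signal(T4) -> count=1 queue=[] holders={T5}
Step 12: wait(T3) -> count=0 queue=[] holders={T3,T5}
Step 13: signal(T5) -> count=1 queue=[] holders={T3}
Step 14: wait(T6) -> count=0 queue=[] holders={T3,T6}
Step 15: signal(T6) -> count=1 queue=[] holders={T3}
Step 16: wait(T4) -> count=0 queue=[] holders={T3,T4}
Step 17: wait(T5) -> count=0 queue=[T5] holders={T3,T4}
Step 18: signal(T4) -> count=0 queue=[] holders={T3,T5}
Step 19: signal(T3) -> count=1 queue=[] holders={T5}
Final holders: {T5} -> 1 thread(s)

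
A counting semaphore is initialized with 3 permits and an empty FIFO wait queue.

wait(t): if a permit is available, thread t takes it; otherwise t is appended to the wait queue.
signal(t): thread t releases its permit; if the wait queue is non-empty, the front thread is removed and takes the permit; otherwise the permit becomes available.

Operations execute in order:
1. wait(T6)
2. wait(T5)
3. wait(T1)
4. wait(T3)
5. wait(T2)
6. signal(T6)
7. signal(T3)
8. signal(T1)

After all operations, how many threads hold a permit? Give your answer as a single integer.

Answer: 2

Derivation:
Step 1: wait(T6) -> count=2 queue=[] holders={T6}
Step 2: wait(T5) -> count=1 queue=[] holders={T5,T6}
Step 3: wait(T1) -> count=0 queue=[] holders={T1,T5,T6}
Step 4: wait(T3) -> count=0 queue=[T3] holders={T1,T5,T6}
Step 5: wait(T2) -> count=0 queue=[T3,T2] holders={T1,T5,T6}
Step 6: signal(T6) -> count=0 queue=[T2] holders={T1,T3,T5}
Step 7: signal(T3) -> count=0 queue=[] holders={T1,T2,T5}
Step 8: signal(T1) -> count=1 queue=[] holders={T2,T5}
Final holders: {T2,T5} -> 2 thread(s)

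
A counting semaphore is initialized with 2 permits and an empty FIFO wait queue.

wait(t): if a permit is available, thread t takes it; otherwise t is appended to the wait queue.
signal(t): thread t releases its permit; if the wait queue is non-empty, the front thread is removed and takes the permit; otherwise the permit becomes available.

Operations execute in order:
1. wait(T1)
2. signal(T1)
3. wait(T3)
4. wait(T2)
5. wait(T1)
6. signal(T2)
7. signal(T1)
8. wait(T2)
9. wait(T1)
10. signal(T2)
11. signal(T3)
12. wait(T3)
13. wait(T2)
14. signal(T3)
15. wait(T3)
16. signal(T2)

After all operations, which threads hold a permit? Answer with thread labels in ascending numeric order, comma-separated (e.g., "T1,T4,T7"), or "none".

Step 1: wait(T1) -> count=1 queue=[] holders={T1}
Step 2: signal(T1) -> count=2 queue=[] holders={none}
Step 3: wait(T3) -> count=1 queue=[] holders={T3}
Step 4: wait(T2) -> count=0 queue=[] holders={T2,T3}
Step 5: wait(T1) -> count=0 queue=[T1] holders={T2,T3}
Step 6: signal(T2) -> count=0 queue=[] holders={T1,T3}
Step 7: signal(T1) -> count=1 queue=[] holders={T3}
Step 8: wait(T2) -> count=0 queue=[] holders={T2,T3}
Step 9: wait(T1) -> count=0 queue=[T1] holders={T2,T3}
Step 10: signal(T2) -> count=0 queue=[] holders={T1,T3}
Step 11: signal(T3) -> count=1 queue=[] holders={T1}
Step 12: wait(T3) -> count=0 queue=[] holders={T1,T3}
Step 13: wait(T2) -> count=0 queue=[T2] holders={T1,T3}
Step 14: signal(T3) -> count=0 queue=[] holders={T1,T2}
Step 15: wait(T3) -> count=0 queue=[T3] holders={T1,T2}
Step 16: signal(T2) -> count=0 queue=[] holders={T1,T3}
Final holders: T1,T3

Answer: T1,T3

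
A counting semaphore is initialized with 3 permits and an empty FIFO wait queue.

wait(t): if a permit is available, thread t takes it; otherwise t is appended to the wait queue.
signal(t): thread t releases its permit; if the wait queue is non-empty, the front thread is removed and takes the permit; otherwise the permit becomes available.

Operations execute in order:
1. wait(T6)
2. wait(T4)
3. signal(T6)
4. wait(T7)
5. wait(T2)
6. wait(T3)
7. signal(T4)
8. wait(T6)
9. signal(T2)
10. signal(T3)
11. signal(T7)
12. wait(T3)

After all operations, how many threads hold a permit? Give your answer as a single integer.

Step 1: wait(T6) -> count=2 queue=[] holders={T6}
Step 2: wait(T4) -> count=1 queue=[] holders={T4,T6}
Step 3: signal(T6) -> count=2 queue=[] holders={T4}
Step 4: wait(T7) -> count=1 queue=[] holders={T4,T7}
Step 5: wait(T2) -> count=0 queue=[] holders={T2,T4,T7}
Step 6: wait(T3) -> count=0 queue=[T3] holders={T2,T4,T7}
Step 7: signal(T4) -> count=0 queue=[] holders={T2,T3,T7}
Step 8: wait(T6) -> count=0 queue=[T6] holders={T2,T3,T7}
Step 9: signal(T2) -> count=0 queue=[] holders={T3,T6,T7}
Step 10: signal(T3) -> count=1 queue=[] holders={T6,T7}
Step 11: signal(T7) -> count=2 queue=[] holders={T6}
Step 12: wait(T3) -> count=1 queue=[] holders={T3,T6}
Final holders: {T3,T6} -> 2 thread(s)

Answer: 2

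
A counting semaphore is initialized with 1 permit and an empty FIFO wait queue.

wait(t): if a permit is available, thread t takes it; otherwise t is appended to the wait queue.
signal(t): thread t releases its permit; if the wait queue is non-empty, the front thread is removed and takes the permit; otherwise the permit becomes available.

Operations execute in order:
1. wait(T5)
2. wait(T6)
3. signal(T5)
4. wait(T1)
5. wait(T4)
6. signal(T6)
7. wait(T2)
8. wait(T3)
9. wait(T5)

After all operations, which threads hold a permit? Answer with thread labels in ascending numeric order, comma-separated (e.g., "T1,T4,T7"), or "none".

Step 1: wait(T5) -> count=0 queue=[] holders={T5}
Step 2: wait(T6) -> count=0 queue=[T6] holders={T5}
Step 3: signal(T5) -> count=0 queue=[] holders={T6}
Step 4: wait(T1) -> count=0 queue=[T1] holders={T6}
Step 5: wait(T4) -> count=0 queue=[T1,T4] holders={T6}
Step 6: signal(T6) -> count=0 queue=[T4] holders={T1}
Step 7: wait(T2) -> count=0 queue=[T4,T2] holders={T1}
Step 8: wait(T3) -> count=0 queue=[T4,T2,T3] holders={T1}
Step 9: wait(T5) -> count=0 queue=[T4,T2,T3,T5] holders={T1}
Final holders: T1

Answer: T1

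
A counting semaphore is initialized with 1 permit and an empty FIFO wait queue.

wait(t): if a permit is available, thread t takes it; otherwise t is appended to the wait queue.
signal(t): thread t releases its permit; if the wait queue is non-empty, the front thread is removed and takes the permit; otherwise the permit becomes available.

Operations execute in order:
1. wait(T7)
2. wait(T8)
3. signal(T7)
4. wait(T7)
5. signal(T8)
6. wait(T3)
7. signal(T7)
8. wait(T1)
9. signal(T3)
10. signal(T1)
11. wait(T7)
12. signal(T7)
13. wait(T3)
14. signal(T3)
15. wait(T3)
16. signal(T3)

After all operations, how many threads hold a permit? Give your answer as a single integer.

Answer: 0

Derivation:
Step 1: wait(T7) -> count=0 queue=[] holders={T7}
Step 2: wait(T8) -> count=0 queue=[T8] holders={T7}
Step 3: signal(T7) -> count=0 queue=[] holders={T8}
Step 4: wait(T7) -> count=0 queue=[T7] holders={T8}
Step 5: signal(T8) -> count=0 queue=[] holders={T7}
Step 6: wait(T3) -> count=0 queue=[T3] holders={T7}
Step 7: signal(T7) -> count=0 queue=[] holders={T3}
Step 8: wait(T1) -> count=0 queue=[T1] holders={T3}
Step 9: signal(T3) -> count=0 queue=[] holders={T1}
Step 10: signal(T1) -> count=1 queue=[] holders={none}
Step 11: wait(T7) -> count=0 queue=[] holders={T7}
Step 12: signal(T7) -> count=1 queue=[] holders={none}
Step 13: wait(T3) -> count=0 queue=[] holders={T3}
Step 14: signal(T3) -> count=1 queue=[] holders={none}
Step 15: wait(T3) -> count=0 queue=[] holders={T3}
Step 16: signal(T3) -> count=1 queue=[] holders={none}
Final holders: {none} -> 0 thread(s)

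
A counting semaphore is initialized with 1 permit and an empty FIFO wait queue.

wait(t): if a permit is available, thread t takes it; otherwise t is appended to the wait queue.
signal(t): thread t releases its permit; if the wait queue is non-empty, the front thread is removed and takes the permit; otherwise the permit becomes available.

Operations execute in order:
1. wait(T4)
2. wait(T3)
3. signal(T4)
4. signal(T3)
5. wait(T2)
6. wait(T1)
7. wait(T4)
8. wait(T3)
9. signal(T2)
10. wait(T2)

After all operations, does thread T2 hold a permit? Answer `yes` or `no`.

Step 1: wait(T4) -> count=0 queue=[] holders={T4}
Step 2: wait(T3) -> count=0 queue=[T3] holders={T4}
Step 3: signal(T4) -> count=0 queue=[] holders={T3}
Step 4: signal(T3) -> count=1 queue=[] holders={none}
Step 5: wait(T2) -> count=0 queue=[] holders={T2}
Step 6: wait(T1) -> count=0 queue=[T1] holders={T2}
Step 7: wait(T4) -> count=0 queue=[T1,T4] holders={T2}
Step 8: wait(T3) -> count=0 queue=[T1,T4,T3] holders={T2}
Step 9: signal(T2) -> count=0 queue=[T4,T3] holders={T1}
Step 10: wait(T2) -> count=0 queue=[T4,T3,T2] holders={T1}
Final holders: {T1} -> T2 not in holders

Answer: no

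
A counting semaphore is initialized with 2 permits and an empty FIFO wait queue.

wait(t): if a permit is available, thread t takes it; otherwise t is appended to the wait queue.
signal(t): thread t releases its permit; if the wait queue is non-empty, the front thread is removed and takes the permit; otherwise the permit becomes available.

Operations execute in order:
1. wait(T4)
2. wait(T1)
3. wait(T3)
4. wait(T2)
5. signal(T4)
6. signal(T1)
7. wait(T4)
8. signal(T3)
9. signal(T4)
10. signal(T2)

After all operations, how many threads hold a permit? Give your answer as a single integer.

Step 1: wait(T4) -> count=1 queue=[] holders={T4}
Step 2: wait(T1) -> count=0 queue=[] holders={T1,T4}
Step 3: wait(T3) -> count=0 queue=[T3] holders={T1,T4}
Step 4: wait(T2) -> count=0 queue=[T3,T2] holders={T1,T4}
Step 5: signal(T4) -> count=0 queue=[T2] holders={T1,T3}
Step 6: signal(T1) -> count=0 queue=[] holders={T2,T3}
Step 7: wait(T4) -> count=0 queue=[T4] holders={T2,T3}
Step 8: signal(T3) -> count=0 queue=[] holders={T2,T4}
Step 9: signal(T4) -> count=1 queue=[] holders={T2}
Step 10: signal(T2) -> count=2 queue=[] holders={none}
Final holders: {none} -> 0 thread(s)

Answer: 0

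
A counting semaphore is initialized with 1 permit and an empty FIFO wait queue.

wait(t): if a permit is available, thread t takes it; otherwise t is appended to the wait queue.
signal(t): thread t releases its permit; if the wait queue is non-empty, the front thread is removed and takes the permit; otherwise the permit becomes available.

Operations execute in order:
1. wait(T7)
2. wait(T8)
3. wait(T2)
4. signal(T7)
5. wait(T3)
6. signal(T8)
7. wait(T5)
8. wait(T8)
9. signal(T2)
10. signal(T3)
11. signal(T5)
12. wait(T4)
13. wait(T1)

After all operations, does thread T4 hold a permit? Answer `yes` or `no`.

Answer: no

Derivation:
Step 1: wait(T7) -> count=0 queue=[] holders={T7}
Step 2: wait(T8) -> count=0 queue=[T8] holders={T7}
Step 3: wait(T2) -> count=0 queue=[T8,T2] holders={T7}
Step 4: signal(T7) -> count=0 queue=[T2] holders={T8}
Step 5: wait(T3) -> count=0 queue=[T2,T3] holders={T8}
Step 6: signal(T8) -> count=0 queue=[T3] holders={T2}
Step 7: wait(T5) -> count=0 queue=[T3,T5] holders={T2}
Step 8: wait(T8) -> count=0 queue=[T3,T5,T8] holders={T2}
Step 9: signal(T2) -> count=0 queue=[T5,T8] holders={T3}
Step 10: signal(T3) -> count=0 queue=[T8] holders={T5}
Step 11: signal(T5) -> count=0 queue=[] holders={T8}
Step 12: wait(T4) -> count=0 queue=[T4] holders={T8}
Step 13: wait(T1) -> count=0 queue=[T4,T1] holders={T8}
Final holders: {T8} -> T4 not in holders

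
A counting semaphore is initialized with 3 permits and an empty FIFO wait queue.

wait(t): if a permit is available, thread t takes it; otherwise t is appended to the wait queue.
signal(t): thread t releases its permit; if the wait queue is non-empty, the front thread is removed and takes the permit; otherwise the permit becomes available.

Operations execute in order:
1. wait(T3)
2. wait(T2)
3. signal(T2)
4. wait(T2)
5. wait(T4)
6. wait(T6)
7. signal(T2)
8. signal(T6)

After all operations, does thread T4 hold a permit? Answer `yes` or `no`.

Answer: yes

Derivation:
Step 1: wait(T3) -> count=2 queue=[] holders={T3}
Step 2: wait(T2) -> count=1 queue=[] holders={T2,T3}
Step 3: signal(T2) -> count=2 queue=[] holders={T3}
Step 4: wait(T2) -> count=1 queue=[] holders={T2,T3}
Step 5: wait(T4) -> count=0 queue=[] holders={T2,T3,T4}
Step 6: wait(T6) -> count=0 queue=[T6] holders={T2,T3,T4}
Step 7: signal(T2) -> count=0 queue=[] holders={T3,T4,T6}
Step 8: signal(T6) -> count=1 queue=[] holders={T3,T4}
Final holders: {T3,T4} -> T4 in holders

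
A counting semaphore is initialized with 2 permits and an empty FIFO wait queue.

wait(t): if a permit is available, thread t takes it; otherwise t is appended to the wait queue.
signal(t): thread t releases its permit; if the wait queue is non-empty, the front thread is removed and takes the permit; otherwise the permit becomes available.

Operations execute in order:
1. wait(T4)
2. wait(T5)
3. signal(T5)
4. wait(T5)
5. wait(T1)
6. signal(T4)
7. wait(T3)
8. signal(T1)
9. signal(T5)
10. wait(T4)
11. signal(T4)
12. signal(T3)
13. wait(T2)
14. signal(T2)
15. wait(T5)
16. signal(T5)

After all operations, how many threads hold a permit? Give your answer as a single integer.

Step 1: wait(T4) -> count=1 queue=[] holders={T4}
Step 2: wait(T5) -> count=0 queue=[] holders={T4,T5}
Step 3: signal(T5) -> count=1 queue=[] holders={T4}
Step 4: wait(T5) -> count=0 queue=[] holders={T4,T5}
Step 5: wait(T1) -> count=0 queue=[T1] holders={T4,T5}
Step 6: signal(T4) -> count=0 queue=[] holders={T1,T5}
Step 7: wait(T3) -> count=0 queue=[T3] holders={T1,T5}
Step 8: signal(T1) -> count=0 queue=[] holders={T3,T5}
Step 9: signal(T5) -> count=1 queue=[] holders={T3}
Step 10: wait(T4) -> count=0 queue=[] holders={T3,T4}
Step 11: signal(T4) -> count=1 queue=[] holders={T3}
Step 12: signal(T3) -> count=2 queue=[] holders={none}
Step 13: wait(T2) -> count=1 queue=[] holders={T2}
Step 14: signal(T2) -> count=2 queue=[] holders={none}
Step 15: wait(T5) -> count=1 queue=[] holders={T5}
Step 16: signal(T5) -> count=2 queue=[] holders={none}
Final holders: {none} -> 0 thread(s)

Answer: 0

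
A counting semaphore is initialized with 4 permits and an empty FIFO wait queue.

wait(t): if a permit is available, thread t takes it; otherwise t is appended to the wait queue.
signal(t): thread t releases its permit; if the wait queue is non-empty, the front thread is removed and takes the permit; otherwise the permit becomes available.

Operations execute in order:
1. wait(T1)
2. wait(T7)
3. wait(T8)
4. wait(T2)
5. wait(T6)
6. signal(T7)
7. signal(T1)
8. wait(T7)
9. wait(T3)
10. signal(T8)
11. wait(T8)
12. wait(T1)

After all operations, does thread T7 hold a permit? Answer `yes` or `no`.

Answer: yes

Derivation:
Step 1: wait(T1) -> count=3 queue=[] holders={T1}
Step 2: wait(T7) -> count=2 queue=[] holders={T1,T7}
Step 3: wait(T8) -> count=1 queue=[] holders={T1,T7,T8}
Step 4: wait(T2) -> count=0 queue=[] holders={T1,T2,T7,T8}
Step 5: wait(T6) -> count=0 queue=[T6] holders={T1,T2,T7,T8}
Step 6: signal(T7) -> count=0 queue=[] holders={T1,T2,T6,T8}
Step 7: signal(T1) -> count=1 queue=[] holders={T2,T6,T8}
Step 8: wait(T7) -> count=0 queue=[] holders={T2,T6,T7,T8}
Step 9: wait(T3) -> count=0 queue=[T3] holders={T2,T6,T7,T8}
Step 10: signal(T8) -> count=0 queue=[] holders={T2,T3,T6,T7}
Step 11: wait(T8) -> count=0 queue=[T8] holders={T2,T3,T6,T7}
Step 12: wait(T1) -> count=0 queue=[T8,T1] holders={T2,T3,T6,T7}
Final holders: {T2,T3,T6,T7} -> T7 in holders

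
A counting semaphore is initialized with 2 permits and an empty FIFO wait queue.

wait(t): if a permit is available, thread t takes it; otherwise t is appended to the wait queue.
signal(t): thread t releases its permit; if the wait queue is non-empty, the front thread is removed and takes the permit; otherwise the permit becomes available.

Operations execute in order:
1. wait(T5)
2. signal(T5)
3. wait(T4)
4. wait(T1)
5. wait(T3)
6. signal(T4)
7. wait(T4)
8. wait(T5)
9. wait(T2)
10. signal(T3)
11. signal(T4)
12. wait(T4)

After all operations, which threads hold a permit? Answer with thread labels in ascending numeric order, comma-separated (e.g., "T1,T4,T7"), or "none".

Step 1: wait(T5) -> count=1 queue=[] holders={T5}
Step 2: signal(T5) -> count=2 queue=[] holders={none}
Step 3: wait(T4) -> count=1 queue=[] holders={T4}
Step 4: wait(T1) -> count=0 queue=[] holders={T1,T4}
Step 5: wait(T3) -> count=0 queue=[T3] holders={T1,T4}
Step 6: signal(T4) -> count=0 queue=[] holders={T1,T3}
Step 7: wait(T4) -> count=0 queue=[T4] holders={T1,T3}
Step 8: wait(T5) -> count=0 queue=[T4,T5] holders={T1,T3}
Step 9: wait(T2) -> count=0 queue=[T4,T5,T2] holders={T1,T3}
Step 10: signal(T3) -> count=0 queue=[T5,T2] holders={T1,T4}
Step 11: signal(T4) -> count=0 queue=[T2] holders={T1,T5}
Step 12: wait(T4) -> count=0 queue=[T2,T4] holders={T1,T5}
Final holders: T1,T5

Answer: T1,T5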